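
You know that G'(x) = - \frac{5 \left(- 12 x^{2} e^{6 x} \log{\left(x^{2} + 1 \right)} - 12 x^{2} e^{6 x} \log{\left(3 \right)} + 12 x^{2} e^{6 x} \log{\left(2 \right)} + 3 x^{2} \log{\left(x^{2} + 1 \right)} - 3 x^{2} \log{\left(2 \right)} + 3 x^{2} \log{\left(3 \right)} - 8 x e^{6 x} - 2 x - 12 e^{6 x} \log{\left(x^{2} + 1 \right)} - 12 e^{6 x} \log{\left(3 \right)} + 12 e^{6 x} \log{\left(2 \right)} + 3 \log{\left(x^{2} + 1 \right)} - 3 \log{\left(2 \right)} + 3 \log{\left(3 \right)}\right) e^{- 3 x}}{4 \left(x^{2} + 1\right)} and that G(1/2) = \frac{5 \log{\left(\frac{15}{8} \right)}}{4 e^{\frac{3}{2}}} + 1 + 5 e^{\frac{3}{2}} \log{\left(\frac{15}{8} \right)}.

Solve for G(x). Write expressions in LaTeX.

Recognize the product-rule pattern: G'(x) = u'v + uv' with u = 5 e^{3 x} + \frac{5 e^{- 3 x}}{4}, v = \log{\left(\frac{3 x^{2}}{2} + \frac{3}{2} \right)}, so integration by parts undoes it.
A general antiderivative is \frac{5 \left(4 e^{3 x} + e^{- 3 x}\right) \log{\left(\frac{3 x^{2}}{2} + \frac{3}{2} \right)}}{4} + C.
The condition gives C = \frac{5 \log{\left(\frac{15}{8} \right)}}{4 e^{\frac{3}{2}}} + 1 + 5 e^{\frac{3}{2}} \log{\left(\frac{15}{8} \right)} - (\frac{5 \log{\left(\frac{15}{8} \right)}}{4 e^{\frac{3}{2}}} + 5 e^{\frac{3}{2}} \log{\left(\frac{15}{8} \right)}) = 1.
So G(x) = \frac{\left(20 e^{6 x} \log{\left(x^{2} + 1 \right)} - 20 e^{6 x} \log{\left(2 \right)} + 20 e^{6 x} \log{\left(3 \right)} + 4 e^{3 x} + 5 \log{\left(x^{2} + 1 \right)} - 5 \log{\left(2 \right)} + 5 \log{\left(3 \right)}\right) e^{- 3 x}}{4}.
Check: d/dx[\frac{\left(20 e^{6 x} \log{\left(x^{2} + 1 \right)} - 20 e^{6 x} \log{\left(2 \right)} + 20 e^{6 x} \log{\left(3 \right)} + 4 e^{3 x} + 5 \log{\left(x^{2} + 1 \right)} - 5 \log{\left(2 \right)} + 5 \log{\left(3 \right)}\right) e^{- 3 x}}{4}] = \frac{60 x^{2} e^{6 x} \log{\left(x^{2} + 1 \right)} - 60 x^{2} e^{6 x} \log{\left(2 \right)} + 60 x^{2} e^{6 x} \log{\left(3 \right)} - 15 x^{2} \log{\left(x^{2} + 1 \right)} - 15 x^{2} \log{\left(3 \right)} + 15 x^{2} \log{\left(2 \right)} + 40 x e^{6 x} + 10 x + 60 e^{6 x} \log{\left(x^{2} + 1 \right)} - 60 e^{6 x} \log{\left(2 \right)} + 60 e^{6 x} \log{\left(3 \right)} - 15 \log{\left(x^{2} + 1 \right)} - 15 \log{\left(3 \right)} + 15 \log{\left(2 \right)}}{4 x^{2} e^{3 x} + 4 e^{3 x}}, which equals G'(x).

G(x) = \frac{\left(20 e^{6 x} \log{\left(x^{2} + 1 \right)} - 20 e^{6 x} \log{\left(2 \right)} + 20 e^{6 x} \log{\left(3 \right)} + 4 e^{3 x} + 5 \log{\left(x^{2} + 1 \right)} - 5 \log{\left(2 \right)} + 5 \log{\left(3 \right)}\right) e^{- 3 x}}{4}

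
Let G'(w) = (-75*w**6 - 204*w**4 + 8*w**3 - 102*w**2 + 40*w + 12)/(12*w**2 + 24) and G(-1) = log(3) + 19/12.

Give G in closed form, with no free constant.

G(w) = -(15*w**5 + 18*w**3 - 4*w**2 - 6*w - 12*log(w**2 + 2) + 12)/12

Recover the given G'(w) by differentiating a candidate G(w); any mismatch rules it out.
A general antiderivative is -5*w**5/4 - 3*w**3/2 + w**2/3 + w/2 + log(w**2 + 2) - 2 + C.
The condition gives C = log(3) + 19/12 - (7/12 + log(3)) = 1.
So G(w) = -(15*w**5 + 18*w**3 - 4*w**2 - 6*w - 12*log(w**2 + 2) + 12)/12.
Check: d/dw[-(15*w**5 + 18*w**3 - 4*w**2 - 6*w - 12*log(w**2 + 2) + 12)/12] = (-75*w**6 - 204*w**4 + 8*w**3 - 102*w**2 + 40*w + 12)/(12*w**2 + 24) = G'(w).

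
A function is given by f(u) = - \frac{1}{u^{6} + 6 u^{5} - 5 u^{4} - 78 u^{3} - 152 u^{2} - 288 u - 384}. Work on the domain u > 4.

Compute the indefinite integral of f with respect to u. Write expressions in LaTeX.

F(u) = \frac{- 133 u \log{\left(u - 4 \right)} + 5776 u \log{\left(u + 2 \right)} - 3339 u \log{\left(u + 4 \right)} - 1152 u \log{\left(u^{2} + 3 \right)} + 640 \sqrt{3} u \operatorname{atan}{\left(\frac{\sqrt{3} u}{3} \right)} - 532 \log{\left(u - 4 \right)} + 23104 \log{\left(u + 2 \right)} - 13356 \log{\left(u + 4 \right)} - 4608 \log{\left(u^{2} + 3 \right)} + 2560 \sqrt{3} \operatorname{atan}{\left(\frac{\sqrt{3} u}{3} \right)} + 3192}{970368 u + 3881472} + C

Factor the denominator (\left(u - 4\right) \left(u + 2\right) \left(u + 4\right)^{2} \left(u^{2} + 3\right)) and decompose: f = - \frac{6 u - 5}{2527 \left(u^{2} + 3\right)} - \frac{159}{46208 \left(u + 4\right)} - \frac{1}{304 \left(u + 4\right)^{2}} + \frac{1}{168 \left(u + 2\right)} - \frac{1}{7296 \left(u - 4\right)}; each piece integrates to a log, atan, or power term.
Check: d/du[\frac{- 133 u \log{\left(u - 4 \right)} + 5776 u \log{\left(u + 2 \right)} - 3339 u \log{\left(u + 4 \right)} - 1152 u \log{\left(u^{2} + 3 \right)} + 640 \sqrt{3} u \operatorname{atan}{\left(\frac{\sqrt{3} u}{3} \right)} - 532 \log{\left(u - 4 \right)} + 23104 \log{\left(u + 2 \right)} - 13356 \log{\left(u + 4 \right)} - 4608 \log{\left(u^{2} + 3 \right)} + 2560 \sqrt{3} \operatorname{atan}{\left(\frac{\sqrt{3} u}{3} \right)} + 3192}{970368 u + 3881472}] = - \frac{1}{u^{6} + 6 u^{5} - 5 u^{4} - 78 u^{3} - 152 u^{2} - 288 u - 384} = f(u).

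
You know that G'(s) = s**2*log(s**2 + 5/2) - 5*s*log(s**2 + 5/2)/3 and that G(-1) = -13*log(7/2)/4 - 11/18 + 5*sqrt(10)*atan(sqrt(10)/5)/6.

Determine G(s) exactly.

G(s) = (12*s**3*log(s**2 + 5/2) - 8*s**3 - 30*s**2*log(s**2 + 5/2) + 30*s**2 + 60*s - 75*log(s**2 + 5/2) - 30*sqrt(10)*atan(sqrt(10)*s/5))/36

Integrate term by term and add the pieces.
A general antiderivative is -2*s**3/9 + 5*s**2/6 + 5*s/3 + (s**3/3 - 5*s**2/6)*log(s**2 + 5/2) - 25*log(s**2 + 5/2)/12 - 5*sqrt(10)*atan(sqrt(10)*s/5)/6 + C.
The condition gives C = -13*log(7/2)/4 - 11/18 + 5*sqrt(10)*atan(sqrt(10)/5)/6 - (-13*log(7/2)/4 - 11/18 + 5*sqrt(10)*atan(sqrt(10)/5)/6) = 0.
So G(s) = (12*s**3*log(s**2 + 5/2) - 8*s**3 - 30*s**2*log(s**2 + 5/2) + 30*s**2 + 60*s - 75*log(s**2 + 5/2) - 30*sqrt(10)*atan(sqrt(10)*s/5))/36.
Check: d/ds[(12*s**3*log(s**2 + 5/2) - 8*s**3 - 30*s**2*log(s**2 + 5/2) + 30*s**2 + 60*s - 75*log(s**2 + 5/2) - 30*sqrt(10)*atan(sqrt(10)*s/5))/36] = s**2*log(s**2 + 5/2) - 5*s*log(s**2 + 5/2)/3 = G'(s).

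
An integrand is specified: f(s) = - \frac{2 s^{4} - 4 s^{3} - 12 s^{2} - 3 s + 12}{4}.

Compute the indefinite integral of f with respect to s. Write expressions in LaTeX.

F(s) = - \frac{s^{5}}{10} + \frac{s^{4}}{4} + s^{3} + \frac{3 s^{2}}{8} - 3 s + C

For F(s) to be correct the identity F'(s) - f(s) = 0 must hold.
Check: d/ds[- \frac{s^{5}}{10} + \frac{s^{4}}{4} + s^{3} + \frac{3 s^{2}}{8} - 3 s] = - \frac{s^{4}}{2} + s^{3} + 3 s^{2} + \frac{3 s}{4} - 3, which equals f(s).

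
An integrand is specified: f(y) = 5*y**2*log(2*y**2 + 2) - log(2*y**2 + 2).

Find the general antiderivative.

F(y) = (15*y**3*log(2*y**2 + 2) - 10*y**3 - 9*y*log(2*y**2 + 2) + 48*y - 48*atan(y))/9 + C

The integrand splits into summands that can be handled one at a time.
Check: d/dy[(15*y**3*log(2*y**2 + 2) - 10*y**3 - 9*y*log(2*y**2 + 2) + 48*y - 48*atan(y))/9] = 5*y**2*log(y**2 + 1) + 5*y**2*log(2) - log(y**2 + 1) - log(2), which equals f(y).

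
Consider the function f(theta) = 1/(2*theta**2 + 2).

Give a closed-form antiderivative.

For F(theta) to be correct the identity F'(theta) - f(theta) = 0 must hold.
Check: d/dtheta[atan(theta)/2] = 1/(2*theta**2 + 2) = f(theta).

An antiderivative is F(theta) = atan(theta)/2.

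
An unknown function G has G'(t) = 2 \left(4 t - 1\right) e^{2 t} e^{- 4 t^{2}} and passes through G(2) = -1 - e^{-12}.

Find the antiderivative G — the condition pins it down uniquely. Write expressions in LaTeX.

The substitution u = - 4 t^{2} + 2 t works: G'(t) is exactly (dG/du)*(du/dt) for that inner function.
A general antiderivative is - e^{- 4 t^{2} + 2 t} + C.
The condition gives C = -1 - e^{-12} - (- \frac{1}{e^{12}}) = -1.
So G(t) = - e^{- 4 t^{2} + 2 t} - 1.
Check: d/dt[- e^{- 4 t^{2} + 2 t} - 1] = 8 t e^{2 t} e^{- 4 t^{2}} - 2 e^{2 t} e^{- 4 t^{2}}, which equals G'(t).

G(t) = - e^{- 4 t^{2} + 2 t} - 1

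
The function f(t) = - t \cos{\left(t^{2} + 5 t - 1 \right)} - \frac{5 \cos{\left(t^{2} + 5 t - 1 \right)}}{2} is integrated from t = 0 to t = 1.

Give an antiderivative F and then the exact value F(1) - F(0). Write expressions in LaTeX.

Antiderivative: F(t) = - \frac{\sin{\left(t^{2} + 5 t - 1 \right)}}{2}; value = - \frac{\sin{\left(1 \right)}}{2} - \frac{\sin{\left(5 \right)}}{2}

The substitution u = t^{2} + 5 t - 1 works: f is exactly (dF/du)*(du/dt) for that inner function.
F(t) = - \frac{\sin{\left(t^{2} + 5 t - 1 \right)}}{2} is an antiderivative of f.
Check: d/dt[- \frac{\sin{\left(t^{2} + 5 t - 1 \right)}}{2}] = - t \cos{\left(t^{2} + 5 t - 1 \right)} - \frac{5 \cos{\left(t^{2} + 5 t - 1 \right)}}{2} = f(t).
F(1) = - \frac{\sin{\left(5 \right)}}{2}; F(0) = \frac{\sin{\left(1 \right)}}{2}.
Integral = F(1) - F(0) = - \frac{\sin{\left(1 \right)}}{2} - \frac{\sin{\left(5 \right)}}{2}.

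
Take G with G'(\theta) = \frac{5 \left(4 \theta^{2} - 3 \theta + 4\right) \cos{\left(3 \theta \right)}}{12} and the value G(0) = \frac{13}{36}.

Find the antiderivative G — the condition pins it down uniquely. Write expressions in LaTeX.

G(\theta) = \frac{180 \theta^{2} \sin{\left(3 \theta \right)} - 135 \theta \sin{\left(3 \theta \right)} + 120 \theta \cos{\left(3 \theta \right)} + 140 \sin{\left(3 \theta \right)} - 45 \cos{\left(3 \theta \right)} + 162}{324}

Any candidate G(\theta) must reproduce the stated G'(\theta) exactly.
A general antiderivative is \frac{5 \theta^{2} \sin{\left(3 \theta \right)}}{9} - \frac{5 \theta \sin{\left(3 \theta \right)}}{12} + \frac{10 \theta \cos{\left(3 \theta \right)}}{27} + \frac{35 \sin{\left(3 \theta \right)}}{81} - \frac{5 \cos{\left(3 \theta \right)}}{36} + C.
The condition gives C = \frac{13}{36} - (- \frac{5}{36}) = \frac{1}{2}.
So G(\theta) = \frac{180 \theta^{2} \sin{\left(3 \theta \right)} - 135 \theta \sin{\left(3 \theta \right)} + 120 \theta \cos{\left(3 \theta \right)} + 140 \sin{\left(3 \theta \right)} - 45 \cos{\left(3 \theta \right)} + 162}{324}.
Check: d/d\theta[\frac{180 \theta^{2} \sin{\left(3 \theta \right)} - 135 \theta \sin{\left(3 \theta \right)} + 120 \theta \cos{\left(3 \theta \right)} + 140 \sin{\left(3 \theta \right)} - 45 \cos{\left(3 \theta \right)} + 162}{324}] = \frac{5 \theta^{2} \cos{\left(3 \theta \right)}}{3} - \frac{5 \theta \cos{\left(3 \theta \right)}}{4} + \frac{5 \cos{\left(3 \theta \right)}}{3}, which equals G'(\theta).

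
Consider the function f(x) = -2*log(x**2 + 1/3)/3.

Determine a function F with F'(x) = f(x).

An antiderivative is F(x) = -2*(3*x*log(x**2 + 1/3) - 6*x + 2*sqrt(3)*atan(sqrt(3)*x))/9.

Whatever form F(x) takes, F'(x) = f(x) is non-negotiable.
Check: d/dx[-2*(3*x*log(x**2 + 1/3) - 6*x + 2*sqrt(3)*atan(sqrt(3)*x))/9] = -2*log(x**2 + 1/3)/3 = f(x).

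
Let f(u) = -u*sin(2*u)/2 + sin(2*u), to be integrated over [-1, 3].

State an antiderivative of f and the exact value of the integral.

Antiderivative: F(u) = u*cos(2*u)/4 - sin(2*u)/8 - cos(2*u)/2; value = 3*cos(2)/4 - sin(2)/8 - sin(6)/8 + cos(6)/4

Integrate term by term and add the pieces.
F(u) = u*cos(2*u)/4 - sin(2*u)/8 - cos(2*u)/2 is an antiderivative of f.
Check: d/du[u*cos(2*u)/4 - sin(2*u)/8 - cos(2*u)/2] = -u*sin(2*u)/2 + sin(2*u) = f(u).
F(3) = -sin(6)/8 + cos(6)/4; F(-1) = sin(2)/8 - 3*cos(2)/4.
Integral = F(3) - F(-1) = 3*cos(2)/4 - sin(2)/8 - sin(6)/8 + cos(6)/4.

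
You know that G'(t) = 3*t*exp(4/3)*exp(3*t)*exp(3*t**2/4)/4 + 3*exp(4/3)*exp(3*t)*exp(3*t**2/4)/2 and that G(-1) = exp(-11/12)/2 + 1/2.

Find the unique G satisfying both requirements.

The substitution u = 3*t**2/4 + 3*t + 4/3 works: G'(t) is exactly (dG/du)*(du/dt) for that inner function.
A general antiderivative is exp(3*t**2/4 + 3*t + 4/3)/2 + C.
The condition gives C = exp(-11/12)/2 + 1/2 - (exp(-11/12)/2) = 1/2.
So G(t) = exp(4/3)*exp(3*t)*exp(3*t**2/4)/2 + 1/2.
Check: d/dt[exp(4/3)*exp(3*t)*exp(3*t**2/4)/2 + 1/2] = 3*t*exp(4/3)*exp(3*t)*exp(3*t**2/4)/4 + 3*exp(4/3)*exp(3*t)*exp(3*t**2/4)/2 = G'(t).

G(t) = exp(4/3)*exp(3*t)*exp(3*t**2/4)/2 + 1/2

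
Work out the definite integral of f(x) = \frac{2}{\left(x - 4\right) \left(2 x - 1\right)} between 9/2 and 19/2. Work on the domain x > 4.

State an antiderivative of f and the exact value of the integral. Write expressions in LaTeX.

Factor the denominator (\left(x - 4\right) \left(2 x - 1\right)) and decompose: f = - \frac{4}{7 \left(2 x - 1\right)} + \frac{2}{7 \left(x - 4\right)}; each piece integrates to a log, atan, or power term.
F(x) = - \frac{2 \left(- \log{\left(x - 4 \right)} + \log{\left(x - \frac{1}{2} \right)}\right)}{7} is an antiderivative of f.
Check: d/dx[- \frac{2 \left(- \log{\left(x - 4 \right)} + \log{\left(x - \frac{1}{2} \right)}\right)}{7}] = \frac{2}{2 x^{2} - 9 x + 4}, which equals f(x).
F(19/2) = - \frac{2 \log{\left(9 \right)}}{7} + \frac{2 \log{\left(\frac{11}{2} \right)}}{7}; F(9/2) = - \frac{2 \log{\left(4 \right)}}{7} - \frac{2 \log{\left(2 \right)}}{7}.
Integral = F(19/2) - F(9/2) = - \frac{2 \log{\left(9 \right)}}{7} + \frac{2 \log{\left(2 \right)}}{7} + \frac{2 \log{\left(4 \right)}}{7} + \frac{2 \log{\left(\frac{11}{2} \right)}}{7}.

Antiderivative: F(x) = - \frac{2 \left(- \log{\left(x - 4 \right)} + \log{\left(x - \frac{1}{2} \right)}\right)}{7}; value = - \frac{2 \log{\left(9 \right)}}{7} + \frac{2 \log{\left(2 \right)}}{7} + \frac{2 \log{\left(4 \right)}}{7} + \frac{2 \log{\left(\frac{11}{2} \right)}}{7}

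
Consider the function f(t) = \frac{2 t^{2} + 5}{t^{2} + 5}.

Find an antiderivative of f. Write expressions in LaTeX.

A first test for any F(t): its t-derivative must equal f(t) identically.
Check: d/dt[2 t - \sqrt{5} \operatorname{atan}{\left(\frac{\sqrt{5} t}{5} \right)}] = \frac{2 t^{2} + 5}{t^{2} + 5} = f(t).

An antiderivative is F(t) = 2 t - \sqrt{5} \operatorname{atan}{\left(\frac{\sqrt{5} t}{5} \right)}.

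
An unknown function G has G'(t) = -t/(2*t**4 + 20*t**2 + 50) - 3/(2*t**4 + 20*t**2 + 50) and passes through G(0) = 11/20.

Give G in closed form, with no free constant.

G(t) = (-3*sqrt(5)*t**2*atan(sqrt(5)*t/5) + 50*t**2 - 15*t - 15*sqrt(5)*atan(sqrt(5)*t/5) + 275)/(100*t**2 + 500)

The integrand splits into summands that can be handled one at a time.
A general antiderivative is -(3*t - 5)/(20*t**2 + 100) - 3*sqrt(5)*atan(sqrt(5)*t/5)/100 + C.
The condition gives C = 11/20 - (1/20) = 1/2.
So G(t) = (-3*sqrt(5)*t**2*atan(sqrt(5)*t/5) + 50*t**2 - 15*t - 15*sqrt(5)*atan(sqrt(5)*t/5) + 275)/(100*t**2 + 500).
Check: d/dt[(-3*sqrt(5)*t**2*atan(sqrt(5)*t/5) + 50*t**2 - 15*t - 15*sqrt(5)*atan(sqrt(5)*t/5) + 275)/(100*t**2 + 500)] = (-t - 3)/(2*t**4 + 20*t**2 + 50), which equals G'(t).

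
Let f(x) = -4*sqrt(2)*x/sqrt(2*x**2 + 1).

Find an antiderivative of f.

f matches the chain-rule pattern g'(h)*h' with inner function h(x) = 4*x**2 + 2; substituting u = h(x) collapses the integral.
Check: d/dx[-2*sqrt(4*x**2 + 2)] = -4*sqrt(2)*x/sqrt(2*x**2 + 1) = f(x).

An antiderivative is F(x) = -2*sqrt(4*x**2 + 2).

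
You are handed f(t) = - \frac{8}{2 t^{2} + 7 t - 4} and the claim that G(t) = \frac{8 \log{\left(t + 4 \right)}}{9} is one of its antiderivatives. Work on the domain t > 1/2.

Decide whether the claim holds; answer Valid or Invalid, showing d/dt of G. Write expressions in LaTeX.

d/dt[G] = \frac{8}{9 t + 36}
d/dt[G] - f(t) = \frac{16}{18 t - 9} != 0.

Invalid: d/dt[G] - f = \frac{16}{18 t - 9}, which is not 0.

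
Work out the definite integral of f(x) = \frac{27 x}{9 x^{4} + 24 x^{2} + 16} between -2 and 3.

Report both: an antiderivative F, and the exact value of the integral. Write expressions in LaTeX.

The substitution u = x^{2} + \frac{4}{3} works: f is exactly (dF/du)*(du/dx) for that inner function.
F(x) = - \frac{3}{2 \left(x^{2} + \frac{4}{3}\right)} is an antiderivative of f.
Check: d/dx[- \frac{3}{2 \left(x^{2} + \frac{4}{3}\right)}] = \frac{27 x}{9 x^{4} + 24 x^{2} + 16} = f(x).
F(3) = - \frac{9}{62}; F(-2) = - \frac{9}{32}.
Integral = F(3) - F(-2) = \frac{135}{992}.

Antiderivative: F(x) = - \frac{3}{2 \left(x^{2} + \frac{4}{3}\right)}; value = \frac{135}{992}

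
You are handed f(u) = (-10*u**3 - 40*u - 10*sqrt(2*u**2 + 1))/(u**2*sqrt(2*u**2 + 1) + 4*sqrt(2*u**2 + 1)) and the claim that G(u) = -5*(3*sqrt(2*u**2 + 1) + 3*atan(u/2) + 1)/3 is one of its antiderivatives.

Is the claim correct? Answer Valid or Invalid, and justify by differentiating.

d/du[G] = (-10*u**3 - 40*u - 10*sqrt(2*u**2 + 1))/(u**2*sqrt(2*u**2 + 1) + 4*sqrt(2*u**2 + 1))
This equals f(u) exactly, so the claim holds.

Valid - the claim checks out under differentiation.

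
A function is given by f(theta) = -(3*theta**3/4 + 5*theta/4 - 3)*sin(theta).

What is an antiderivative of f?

For F(theta) to be correct the identity F'(theta) - f(theta) = 0 must hold.
Check: d/dtheta[3*theta**3*cos(theta)/4 - 9*theta**2*sin(theta)/4 - 13*theta*cos(theta)/4 + 13*sin(theta)/4 - 3*cos(theta)] = -3*theta**3*sin(theta)/4 - 5*theta*sin(theta)/4 + 3*sin(theta), which equals f(theta).

An antiderivative is F(theta) = 3*theta**3*cos(theta)/4 - 9*theta**2*sin(theta)/4 - 13*theta*cos(theta)/4 + 13*sin(theta)/4 - 3*cos(theta).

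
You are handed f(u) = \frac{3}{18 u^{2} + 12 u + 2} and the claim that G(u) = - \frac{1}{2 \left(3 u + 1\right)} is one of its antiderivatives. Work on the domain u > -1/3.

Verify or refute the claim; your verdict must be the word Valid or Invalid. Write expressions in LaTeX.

d/du[G] = \frac{3}{18 u^{2} + 12 u + 2}
This equals f(u) exactly, so the claim holds.

Valid - the claim checks out under differentiation.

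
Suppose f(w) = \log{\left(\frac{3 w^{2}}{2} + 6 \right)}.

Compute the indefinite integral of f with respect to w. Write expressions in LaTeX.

Whatever form F(w) takes, F'(w) = f(w) is non-negotiable.
Check: d/dw[w \log{\left(\frac{3 w^{2}}{2} + 6 \right)} - 2 w + 4 \operatorname{atan}{\left(\frac{w}{2} \right)}] = \log{\left(\frac{w^{2}}{2} + 2 \right)} + \log{\left(3 \right)}, which equals f(w).

F(w) = w \log{\left(\frac{3 w^{2}}{2} + 6 \right)} - 2 w + 4 \operatorname{atan}{\left(\frac{w}{2} \right)} + C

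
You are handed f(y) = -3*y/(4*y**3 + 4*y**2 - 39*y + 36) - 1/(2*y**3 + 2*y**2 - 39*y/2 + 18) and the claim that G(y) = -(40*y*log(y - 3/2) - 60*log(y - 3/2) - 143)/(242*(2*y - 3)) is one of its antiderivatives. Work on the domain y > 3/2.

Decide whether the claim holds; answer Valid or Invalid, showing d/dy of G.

d/dy[G] = (-40*y - 83)/(484*y**2 - 1452*y + 1089)
d/dy[G] - f(y) = -10/(121*y + 484) != 0.

Invalid: d/dy[G] - f = -10/(121*y + 484), which is not 0.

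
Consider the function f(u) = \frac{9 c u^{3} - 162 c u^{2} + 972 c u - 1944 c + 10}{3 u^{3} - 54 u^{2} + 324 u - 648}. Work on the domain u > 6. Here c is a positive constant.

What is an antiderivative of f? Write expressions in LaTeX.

An antiderivative is F(u) = 3 c u - \frac{5}{3 \left(u - 6\right)^{2}}.

Since d/du undoes antidifferentiation here, F'(u) = f(u) is required of F(u).
Check: d/du[3 c u - \frac{5}{3 \left(u - 6\right)^{2}}] = \frac{9 c u^{3} - 162 c u^{2} + 972 c u - 1944 c + 10}{3 u^{3} - 54 u^{2} + 324 u - 648} = f(u).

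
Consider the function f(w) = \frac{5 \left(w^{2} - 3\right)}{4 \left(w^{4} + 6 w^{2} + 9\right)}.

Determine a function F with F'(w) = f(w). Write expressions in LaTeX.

An antiderivative is F(w) = - \frac{5 w}{4 w^{2} + 12}.

Recognize the product-rule pattern: f = u'v + uv' with u = - \frac{5 w}{4}, v = \frac{1}{w^{2} + 3}, so integration by parts undoes it.
Check: d/dw[- \frac{5 w}{4 w^{2} + 12}] = \frac{5 w^{2} - 15}{4 w^{4} + 24 w^{2} + 36}, which equals f(w).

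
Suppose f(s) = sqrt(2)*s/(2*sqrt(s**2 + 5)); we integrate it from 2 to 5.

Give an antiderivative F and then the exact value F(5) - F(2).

The substitution u = s**2/2 + 5/2 works: f is exactly (dF/du)*(du/ds) for that inner function.
F(s) = sqrt(s**2/2 + 5/2) is an antiderivative of f.
Check: d/ds[sqrt(s**2/2 + 5/2)] = sqrt(2)*s/(2*sqrt(s**2 + 5)) = f(s).
F(5) = sqrt(15); F(2) = 3*sqrt(2)/2.
Integral = F(5) - F(2) = -3*sqrt(2)/2 + sqrt(15).

Antiderivative: F(s) = sqrt(s**2/2 + 5/2); value = -3*sqrt(2)/2 + sqrt(15)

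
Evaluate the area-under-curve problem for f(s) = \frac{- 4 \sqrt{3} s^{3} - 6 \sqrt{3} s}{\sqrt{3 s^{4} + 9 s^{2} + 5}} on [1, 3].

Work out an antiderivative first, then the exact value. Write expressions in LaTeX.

f matches the chain-rule pattern g'(h)*h' with inner function h(s) = s^{4} + 3 s^{2} + \frac{5}{3}; substituting u = h(s) collapses the integral.
F(s) = - 2 \sqrt{s^{4} + 3 s^{2} + \frac{5}{3}} is an antiderivative of f.
Check: d/ds[- 2 \sqrt{s^{4} + 3 s^{2} + \frac{5}{3}}] = \frac{- 4 \sqrt{3} s^{3} - 6 \sqrt{3} s}{\sqrt{3 s^{4} + 9 s^{2} + 5}} = f(s).
F(3) = - \frac{2 \sqrt{987}}{3}; F(1) = - \frac{2 \sqrt{51}}{3}.
Integral = F(3) - F(1) = - \frac{2 \sqrt{987}}{3} + \frac{2 \sqrt{51}}{3}.

Antiderivative: F(s) = - 2 \sqrt{s^{4} + 3 s^{2} + \frac{5}{3}}; value = - \frac{2 \sqrt{987}}{3} + \frac{2 \sqrt{51}}{3}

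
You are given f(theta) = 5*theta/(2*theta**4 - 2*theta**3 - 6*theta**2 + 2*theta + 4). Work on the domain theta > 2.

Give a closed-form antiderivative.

An antiderivative is F(theta) = 5*log(theta - 2)/9 - 5*log(theta - 1)/8 + 5*log(theta + 1)/72 + 5/(12*theta + 12).

Factor the denominator (2*(theta - 2)*(theta - 1)*(theta + 1)**2) and decompose: f = 5/(72*(theta + 1)) - 5/(12*(theta + 1)**2) - 5/(8*(theta - 1)) + 5/(9*(theta - 2)); each piece integrates to a log, atan, or power term.
Check: d/dtheta[5*log(theta - 2)/9 - 5*log(theta - 1)/8 + 5*log(theta + 1)/72 + 5/(12*theta + 12)] = 5*theta/(2*theta**4 - 2*theta**3 - 6*theta**2 + 2*theta + 4) = f(theta).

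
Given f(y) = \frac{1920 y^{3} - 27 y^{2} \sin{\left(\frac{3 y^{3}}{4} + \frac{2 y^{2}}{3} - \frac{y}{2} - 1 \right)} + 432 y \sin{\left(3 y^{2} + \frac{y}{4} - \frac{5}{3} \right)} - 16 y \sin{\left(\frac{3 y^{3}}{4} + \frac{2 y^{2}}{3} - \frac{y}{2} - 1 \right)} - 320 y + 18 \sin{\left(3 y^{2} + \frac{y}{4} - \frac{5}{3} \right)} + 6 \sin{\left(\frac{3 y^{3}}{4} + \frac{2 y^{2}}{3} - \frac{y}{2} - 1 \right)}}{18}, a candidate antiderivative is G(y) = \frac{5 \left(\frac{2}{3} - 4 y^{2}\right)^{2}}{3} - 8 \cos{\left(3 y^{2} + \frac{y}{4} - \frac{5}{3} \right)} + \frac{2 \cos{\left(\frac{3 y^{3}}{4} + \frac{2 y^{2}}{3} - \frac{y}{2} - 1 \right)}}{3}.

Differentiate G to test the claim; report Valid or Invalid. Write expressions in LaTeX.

Invalid: d/dy[G] - f = 24 y \sin{\left(3 y^{2} + \frac{y}{4} - \frac{5}{3} \right)} + \sin{\left(3 y^{2} + \frac{y}{4} - \frac{5}{3} \right)}, which is not 0.

d/dy[G] = \frac{320 y^{3}}{3} - \frac{3 y^{2} \sin{\left(\frac{3 y^{3}}{4} + \frac{2 y^{2}}{3} - \frac{y}{2} - 1 \right)}}{2} + 48 y \sin{\left(3 y^{2} + \frac{y}{4} - \frac{5}{3} \right)} - \frac{8 y \sin{\left(\frac{3 y^{3}}{4} + \frac{2 y^{2}}{3} - \frac{y}{2} - 1 \right)}}{9} - \frac{160 y}{9} + 2 \sin{\left(3 y^{2} + \frac{y}{4} - \frac{5}{3} \right)} + \frac{\sin{\left(\frac{3 y^{3}}{4} + \frac{2 y^{2}}{3} - \frac{y}{2} - 1 \right)}}{3}
d/dy[G] - f(y) = 24 y \sin{\left(3 y^{2} + \frac{y}{4} - \frac{5}{3} \right)} + \sin{\left(3 y^{2} + \frac{y}{4} - \frac{5}{3} \right)} != 0.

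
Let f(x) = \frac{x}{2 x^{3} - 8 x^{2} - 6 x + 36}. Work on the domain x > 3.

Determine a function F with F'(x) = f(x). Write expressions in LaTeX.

An antiderivative is F(x) = \frac{\log{\left(x - 3 \right)}}{25} - \frac{\log{\left(x + 2 \right)}}{25} - \frac{3}{10 x - 30}.

The denominator factors as 2 \left(x - 3\right)^{2} \left(x + 2\right); partial fractions split f into directly integrable pieces: - \frac{1}{25 \left(x + 2\right)} + \frac{1}{25 \left(x - 3\right)} + \frac{3}{10 \left(x - 3\right)^{2}}.
Check: d/dx[\frac{\log{\left(x - 3 \right)}}{25} - \frac{\log{\left(x + 2 \right)}}{25} - \frac{3}{10 x - 30}] = \frac{x}{2 x^{3} - 8 x^{2} - 6 x + 36} = f(x).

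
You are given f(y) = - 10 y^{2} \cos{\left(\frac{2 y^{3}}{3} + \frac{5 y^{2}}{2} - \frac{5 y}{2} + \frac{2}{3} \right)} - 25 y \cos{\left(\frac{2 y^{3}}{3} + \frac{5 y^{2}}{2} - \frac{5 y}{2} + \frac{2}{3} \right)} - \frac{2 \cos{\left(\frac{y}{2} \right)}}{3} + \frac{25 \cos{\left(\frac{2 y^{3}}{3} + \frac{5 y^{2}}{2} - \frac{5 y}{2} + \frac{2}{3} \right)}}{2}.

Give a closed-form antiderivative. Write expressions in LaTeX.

The integrand splits into summands that can be handled one at a time.
Check: d/dy[\frac{- 4 \sin{\left(\frac{y}{2} \right)} - 15 \sin{\left(\frac{2 y^{3}}{3} + \frac{5 y^{2}}{2} - \frac{5 y}{2} + \frac{2}{3} \right)}}{3}] = - 10 y^{2} \cos{\left(\frac{2 y^{3}}{3} + \frac{5 y^{2}}{2} - \frac{5 y}{2} + \frac{2}{3} \right)} - 25 y \cos{\left(\frac{2 y^{3}}{3} + \frac{5 y^{2}}{2} - \frac{5 y}{2} + \frac{2}{3} \right)} - \frac{2 \cos{\left(\frac{y}{2} \right)}}{3} + \frac{25 \cos{\left(\frac{2 y^{3}}{3} + \frac{5 y^{2}}{2} - \frac{5 y}{2} + \frac{2}{3} \right)}}{2} = f(y).

An antiderivative is F(y) = \frac{- 4 \sin{\left(\frac{y}{2} \right)} - 15 \sin{\left(\frac{2 y^{3}}{3} + \frac{5 y^{2}}{2} - \frac{5 y}{2} + \frac{2}{3} \right)}}{3}.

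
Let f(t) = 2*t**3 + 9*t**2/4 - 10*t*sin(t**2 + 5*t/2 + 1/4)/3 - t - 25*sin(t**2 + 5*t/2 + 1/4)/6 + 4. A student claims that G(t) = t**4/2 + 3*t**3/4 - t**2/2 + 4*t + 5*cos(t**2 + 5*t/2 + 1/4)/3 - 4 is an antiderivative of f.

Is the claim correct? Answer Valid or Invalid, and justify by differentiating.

Valid - differentiating G returns exactly f.

d/dt[G] = 2*t**3 + 9*t**2/4 - 10*t*sin(t**2 + 5*t/2 + 1/4)/3 - t - 25*sin(t**2 + 5*t/2 + 1/4)/6 + 4
This equals f(t) exactly, so the claim holds.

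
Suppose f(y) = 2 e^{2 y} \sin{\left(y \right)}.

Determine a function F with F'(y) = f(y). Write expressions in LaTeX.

For F(y) to be correct the identity F'(y) - f(y) = 0 must hold.
Check: d/dy[\frac{2 \left(2 \sin{\left(y \right)} - \cos{\left(y \right)}\right) e^{2 y}}{5}] = 2 e^{2 y} \sin{\left(y \right)} = f(y).

An antiderivative is F(y) = \frac{2 \left(2 \sin{\left(y \right)} - \cos{\left(y \right)}\right) e^{2 y}}{5}.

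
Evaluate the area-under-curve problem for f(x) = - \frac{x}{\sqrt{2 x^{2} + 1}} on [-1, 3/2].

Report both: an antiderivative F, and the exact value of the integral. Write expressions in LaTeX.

The substitution u = 2 x^{2} + 1 works: f is exactly (dF/du)*(du/dx) for that inner function.
F(x) = - \frac{\sqrt{2 x^{2} + 1}}{2} is an antiderivative of f.
Check: d/dx[- \frac{\sqrt{2 x^{2} + 1}}{2}] = - \frac{x}{\sqrt{2 x^{2} + 1}} = f(x).
F(3/2) = - \frac{\sqrt{22}}{4}; F(-1) = - \frac{\sqrt{3}}{2}.
Integral = F(3/2) - F(-1) = - \frac{\sqrt{22}}{4} + \frac{\sqrt{3}}{2}.

Antiderivative: F(x) = - \frac{\sqrt{2 x^{2} + 1}}{2}; value = - \frac{\sqrt{22}}{4} + \frac{\sqrt{3}}{2}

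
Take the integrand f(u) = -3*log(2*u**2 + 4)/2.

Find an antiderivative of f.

An antiderivative is F(u) = -3*(u*log(2*u**2 + 4) - 2*u + 2*sqrt(2)*atan(sqrt(2)*u/2))/2.

Any candidate F(u) must reproduce f(u) exactly when differentiated.
Check: d/du[-3*(u*log(2*u**2 + 4) - 2*u + 2*sqrt(2)*atan(sqrt(2)*u/2))/2] = -3*log(u**2 + 2)/2 - 3*log(2)/2, which equals f(u).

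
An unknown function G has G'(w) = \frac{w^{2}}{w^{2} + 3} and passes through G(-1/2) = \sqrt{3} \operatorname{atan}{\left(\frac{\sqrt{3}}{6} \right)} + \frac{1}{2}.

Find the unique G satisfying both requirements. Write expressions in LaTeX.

G(w) = w - \sqrt{3} \operatorname{atan}{\left(\frac{\sqrt{3} w}{3} \right)} + 1

Check a candidate G(w) by differentiating: d/dw[G] must match the given G'(w).
A general antiderivative is w - \sqrt{3} \operatorname{atan}{\left(\frac{\sqrt{3} w}{3} \right)} + C.
The condition gives C = \sqrt{3} \operatorname{atan}{\left(\frac{\sqrt{3}}{6} \right)} + \frac{1}{2} - (- \frac{1}{2} + \sqrt{3} \operatorname{atan}{\left(\frac{\sqrt{3}}{6} \right)}) = 1.
So G(w) = w - \sqrt{3} \operatorname{atan}{\left(\frac{\sqrt{3} w}{3} \right)} + 1.
Check: d/dw[w - \sqrt{3} \operatorname{atan}{\left(\frac{\sqrt{3} w}{3} \right)} + 1] = \frac{w^{2}}{w^{2} + 3} = G'(w).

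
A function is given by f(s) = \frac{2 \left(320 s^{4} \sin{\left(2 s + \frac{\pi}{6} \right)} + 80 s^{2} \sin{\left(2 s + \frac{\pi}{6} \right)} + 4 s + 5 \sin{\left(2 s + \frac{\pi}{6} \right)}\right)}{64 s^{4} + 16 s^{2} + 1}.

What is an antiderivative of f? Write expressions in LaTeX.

Since d/ds undoes antidifferentiation here, F'(s) = f(s) is required of F(s).
Check: d/ds[- 5 \cos{\left(2 s + \frac{\pi}{6} \right)} - \frac{1}{4 \left(4 s^{2} + \frac{1}{2}\right)}] = \frac{640 s^{4} \sin{\left(2 s + \frac{\pi}{6} \right)} + 160 s^{2} \sin{\left(2 s + \frac{\pi}{6} \right)} + 8 s + 10 \sin{\left(2 s + \frac{\pi}{6} \right)}}{64 s^{4} + 16 s^{2} + 1}, which equals f(s).

An antiderivative is F(s) = - 5 \cos{\left(2 s + \frac{\pi}{6} \right)} - \frac{1}{4 \left(4 s^{2} + \frac{1}{2}\right)}.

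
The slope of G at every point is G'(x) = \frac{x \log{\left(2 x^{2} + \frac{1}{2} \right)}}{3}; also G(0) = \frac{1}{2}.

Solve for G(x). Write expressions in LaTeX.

Whatever form G(x) takes, its d/dx must return the stated G'(x).
A general antiderivative is \frac{x^{2} \log{\left(2 x^{2} + \frac{1}{2} \right)}}{6} - \frac{x^{2}}{6} + \frac{\log{\left(4 x^{2} + 1 \right)}}{24} + C.
The condition gives C = \frac{1}{2} - (0) = \frac{1}{2}.
So G(x) = \frac{x^{2} \log{\left(2 x^{2} + \frac{1}{2} \right)}}{6} - \frac{x^{2}}{6} + \frac{\log{\left(4 x^{2} + 1 \right)}}{24} + \frac{1}{2}.
Check: d/dx[\frac{x^{2} \log{\left(2 x^{2} + \frac{1}{2} \right)}}{6} - \frac{x^{2}}{6} + \frac{\log{\left(4 x^{2} + 1 \right)}}{24} + \frac{1}{2}] = \frac{x \log{\left(2 x^{2} + \frac{1}{2} \right)}}{3} = G'(x).

G(x) = \frac{x^{2} \log{\left(2 x^{2} + \frac{1}{2} \right)}}{6} - \frac{x^{2}}{6} + \frac{\log{\left(4 x^{2} + 1 \right)}}{24} + \frac{1}{2}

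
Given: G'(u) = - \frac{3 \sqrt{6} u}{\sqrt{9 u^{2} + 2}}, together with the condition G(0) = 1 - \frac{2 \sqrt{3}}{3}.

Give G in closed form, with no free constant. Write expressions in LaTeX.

G(u) = - \frac{\sqrt{6} \sqrt{9 u^{2} + 2} - 3}{3}

The substitution w = \frac{3 u^{2}}{2} + \frac{1}{3} works: G'(u) is exactly (dG/dw)*(dw/du) for that inner function.
A general antiderivative is - 2 \sqrt{\frac{3 u^{2}}{2} + \frac{1}{3}} + C.
The condition gives C = 1 - \frac{2 \sqrt{3}}{3} - (- \frac{2 \sqrt{3}}{3}) = 1.
So G(u) = - \frac{\sqrt{6} \sqrt{9 u^{2} + 2} - 3}{3}.
Check: d/du[- \frac{\sqrt{6} \sqrt{9 u^{2} + 2} - 3}{3}] = - \frac{3 \sqrt{6} u}{\sqrt{9 u^{2} + 2}} = G'(u).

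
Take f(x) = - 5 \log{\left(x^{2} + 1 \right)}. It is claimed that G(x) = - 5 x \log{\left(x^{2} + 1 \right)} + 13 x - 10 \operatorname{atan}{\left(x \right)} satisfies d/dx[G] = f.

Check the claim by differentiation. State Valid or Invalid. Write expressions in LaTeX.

d/dx[G] = 3 - 5 \log{\left(x^{2} + 1 \right)}
d/dx[G] - f(x) = 3 != 0.

Invalid: d/dx[G] - f = 3, which is not 0.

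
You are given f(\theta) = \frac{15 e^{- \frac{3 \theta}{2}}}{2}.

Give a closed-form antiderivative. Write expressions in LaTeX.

An antiderivative is F(\theta) = - 5 e^{- \frac{3 \theta}{2}}.

Recover f(\theta) by differentiating a candidate F(\theta); any mismatch rules it out.
Check: d/d\theta[- 5 e^{- \frac{3 \theta}{2}}] = \frac{15 e^{- \frac{3 \theta}{2}}}{2} = f(\theta).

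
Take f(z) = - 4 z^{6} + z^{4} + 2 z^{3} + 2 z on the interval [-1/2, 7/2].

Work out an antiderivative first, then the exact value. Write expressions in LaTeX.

Antiderivative: F(z) = \frac{z^{2} \left(- 40 z^{5} + 14 z^{3} + 35 z^{2} + 70\right)}{70}; value = - \frac{121957}{35}

Integrate term by term and add the pieces.
F(z) = \frac{z^{2} \left(- 40 z^{5} + 14 z^{3} + 35 z^{2} + 70\right)}{70} is an antiderivative of f.
Check: d/dz[\frac{z^{2} \left(- 40 z^{5} + 14 z^{3} + 35 z^{2} + 70\right)}{70}] = - 4 z^{6} + z^{4} + 2 z^{3} + 2 z = f(z).
F(7/2) = - \frac{557473}{160}; F(-1/2) = \frac{313}{1120}.
Integral = F(7/2) - F(-1/2) = - \frac{121957}{35}.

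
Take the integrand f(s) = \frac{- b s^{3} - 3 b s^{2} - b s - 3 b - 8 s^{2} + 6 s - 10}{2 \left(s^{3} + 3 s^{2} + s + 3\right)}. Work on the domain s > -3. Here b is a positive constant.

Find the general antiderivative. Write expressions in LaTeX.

Differentiate the proposed F(s) back; it has to land on f(s) exactly.
Check: d/ds[- \frac{b s}{2} - 5 \log{\left(s + 3 \right)} + \frac{\log{\left(s^{2} + 1 \right)}}{2}] = \frac{- b s^{3} - 3 b s^{2} - b s - 3 b - 8 s^{2} + 6 s - 10}{2 s^{3} + 6 s^{2} + 2 s + 6}, which equals f(s).

F(s) = - \frac{b s}{2} - 5 \log{\left(s + 3 \right)} + \frac{\log{\left(s^{2} + 1 \right)}}{2} + C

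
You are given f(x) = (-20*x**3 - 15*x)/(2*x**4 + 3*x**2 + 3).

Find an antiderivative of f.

An antiderivative is F(x) = -5*log(x**4 + 3*x**2/2 + 3/2)/2.

f matches the chain-rule pattern g'(h)*h' with inner function h(x) = x**4 + 3*x**2/2 + 3/2; substituting u = h(x) collapses the integral.
Check: d/dx[-5*log(x**4 + 3*x**2/2 + 3/2)/2] = (-20*x**3 - 15*x)/(2*x**4 + 3*x**2 + 3) = f(x).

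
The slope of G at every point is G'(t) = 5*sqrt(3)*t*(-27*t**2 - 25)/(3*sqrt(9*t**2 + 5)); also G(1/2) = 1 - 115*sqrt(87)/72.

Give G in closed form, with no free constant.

Recognize the product-rule pattern: G'(t) = u'v + uv' with u = -5*sqrt(3*t**2 + 5/3), v = t**2 + 5/3, so integration by parts undoes it.
A general antiderivative is -5*(t**2 + 5/3)*sqrt(3*t**2 + 5/3) + C.
The condition gives C = 1 - 115*sqrt(87)/72 - (-115*sqrt(87)/72) = 1.
So G(t) = -5*t**2*sqrt(3*t**2 + 5/3) - 25*sqrt(3*t**2 + 5/3)/3 + 1.
Check: d/dt[-5*t**2*sqrt(3*t**2 + 5/3) - 25*sqrt(3*t**2 + 5/3)/3 + 1] = sqrt(3)*(-135*t**3 - 125*t)/(3*sqrt(9*t**2 + 5)), which equals G'(t).

G(t) = -5*t**2*sqrt(3*t**2 + 5/3) - 25*sqrt(3*t**2 + 5/3)/3 + 1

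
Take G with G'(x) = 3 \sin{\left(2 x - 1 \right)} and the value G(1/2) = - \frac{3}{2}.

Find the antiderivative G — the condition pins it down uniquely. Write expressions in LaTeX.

For G(x) to be correct, d/dx[G] must agree with the stated G'(x) identically.
A general antiderivative is - \frac{3 \cos{\left(2 x - 1 \right)}}{2} + C.
The condition gives C = - \frac{3}{2} - (- \frac{3}{2}) = 0.
So G(x) = - \frac{3 \cos{\left(2 x - 1 \right)}}{2}.
Check: d/dx[- \frac{3 \cos{\left(2 x - 1 \right)}}{2}] = 3 \sin{\left(2 x - 1 \right)} = G'(x).

G(x) = - \frac{3 \cos{\left(2 x - 1 \right)}}{2}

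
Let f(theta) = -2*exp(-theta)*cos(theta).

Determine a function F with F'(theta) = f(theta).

An antiderivative is F(theta) = (-sin(theta) + cos(theta))*exp(-theta).

Since d/dtheta undoes antidifferentiation here, F'(theta) = f(theta) is required of F(theta).
Check: d/dtheta[(-sin(theta) + cos(theta))*exp(-theta)] = -2*exp(-theta)*cos(theta) = f(theta).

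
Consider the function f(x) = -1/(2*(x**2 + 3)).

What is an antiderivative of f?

An antiderivative F(x) passes only if d/dx[F] lands on f(x) exactly.
Check: d/dx[-sqrt(3)*atan(sqrt(3)*x/3)/6] = -1/(2*x**2 + 6), which equals f(x).

An antiderivative is F(x) = -sqrt(3)*atan(sqrt(3)*x/3)/6.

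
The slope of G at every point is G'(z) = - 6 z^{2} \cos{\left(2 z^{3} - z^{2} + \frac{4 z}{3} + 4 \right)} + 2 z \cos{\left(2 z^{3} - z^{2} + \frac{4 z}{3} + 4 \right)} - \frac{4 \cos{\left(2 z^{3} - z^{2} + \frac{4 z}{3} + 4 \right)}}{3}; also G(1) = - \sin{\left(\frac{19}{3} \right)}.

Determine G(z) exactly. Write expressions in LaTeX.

The substitution u = 2 z^{3} - z^{2} + \frac{4 z}{3} + 4 works: G'(z) is exactly (dG/du)*(du/dz) for that inner function.
A general antiderivative is - \sin{\left(2 z^{3} - z^{2} + \frac{4 z}{3} + 4 \right)} + C.
The condition gives C = - \sin{\left(\frac{19}{3} \right)} - (- \sin{\left(\frac{19}{3} \right)}) = 0.
So G(z) = - \sin{\left(2 z^{3} - z^{2} + \frac{4 z}{3} + 4 \right)}.
Check: d/dz[- \sin{\left(2 z^{3} - z^{2} + \frac{4 z}{3} + 4 \right)}] = - 6 z^{2} \cos{\left(2 z^{3} - z^{2} + \frac{4 z}{3} + 4 \right)} + 2 z \cos{\left(2 z^{3} - z^{2} + \frac{4 z}{3} + 4 \right)} - \frac{4 \cos{\left(2 z^{3} - z^{2} + \frac{4 z}{3} + 4 \right)}}{3} = G'(z).

G(z) = - \sin{\left(2 z^{3} - z^{2} + \frac{4 z}{3} + 4 \right)}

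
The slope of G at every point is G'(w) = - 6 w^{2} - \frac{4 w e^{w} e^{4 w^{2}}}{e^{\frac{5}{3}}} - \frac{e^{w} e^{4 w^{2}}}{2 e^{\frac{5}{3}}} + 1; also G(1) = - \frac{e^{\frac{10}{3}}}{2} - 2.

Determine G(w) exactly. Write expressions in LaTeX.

Integrate term by term and add the pieces.
A general antiderivative is - 2 w^{3} + w - \frac{e^{4 w^{2} + w - \frac{5}{3}}}{2} + C.
The condition gives C = - \frac{e^{\frac{10}{3}}}{2} - 2 - (- \frac{e^{\frac{10}{3}}}{2} - 1) = -1.
So G(w) = - 2 w^{3} + w - \frac{e^{4 w^{2} + w - \frac{5}{3}}}{2} - 1.
Check: d/dw[- 2 w^{3} + w - \frac{e^{4 w^{2} + w - \frac{5}{3}}}{2} - 1] = - 6 w^{2} - \frac{4 w e^{w} e^{4 w^{2}}}{e^{\frac{5}{3}}} - \frac{e^{w} e^{4 w^{2}}}{2 e^{\frac{5}{3}}} + 1 = G'(w).

G(w) = - 2 w^{3} + w - \frac{e^{4 w^{2} + w - \frac{5}{3}}}{2} - 1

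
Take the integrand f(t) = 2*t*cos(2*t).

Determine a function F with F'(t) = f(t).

An antiderivative is F(t) = t*sin(2*t) + cos(2*t)/2.

A candidate is checked by its d/dt: the result must match f(t).
Check: d/dt[t*sin(2*t) + cos(2*t)/2] = 2*t*cos(2*t) = f(t).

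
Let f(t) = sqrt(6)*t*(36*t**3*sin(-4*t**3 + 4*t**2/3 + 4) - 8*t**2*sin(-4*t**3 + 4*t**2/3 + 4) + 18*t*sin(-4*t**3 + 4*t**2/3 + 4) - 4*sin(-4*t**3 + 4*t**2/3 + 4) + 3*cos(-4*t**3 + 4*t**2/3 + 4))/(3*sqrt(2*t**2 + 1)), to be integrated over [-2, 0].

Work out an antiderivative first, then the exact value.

f has the shape u'v + uv' for u = sqrt(3*t**2 + 3/2) and v = cos(-4*t**3 + 4*t**2/3 + 4) — it is the derivative of the product u*v.
F(t) = sqrt(3*t**2 + 3/2)*cos(-4*t**3 + 4*t**2/3 + 4) is an antiderivative of f.
Check: d/dt[sqrt(3*t**2 + 3/2)*cos(-4*t**3 + 4*t**2/3 + 4)] = sqrt(2)*(72*sqrt(3)*t**4*sin(-4*t**3 + 4*t**2/3 + 4) - 16*sqrt(3)*t**3*sin(-4*t**3 + 4*t**2/3 + 4) + 36*sqrt(3)*t**2*sin(-4*t**3 + 4*t**2/3 + 4) - 8*sqrt(3)*t*sin(-4*t**3 + 4*t**2/3 + 4) + 6*sqrt(3)*t*cos(-4*t**3 + 4*t**2/3 + 4))/(6*sqrt(2*t**2 + 1)), which equals f(t).
F(0) = sqrt(6)*cos(4)/2; F(-2) = 3*sqrt(6)*cos(124/3)/2.
Integral = F(0) - F(-2) = sqrt(6)*cos(4)/2 - 3*sqrt(6)*cos(124/3)/2.

Antiderivative: F(t) = sqrt(3*t**2 + 3/2)*cos(-4*t**3 + 4*t**2/3 + 4); value = sqrt(6)*cos(4)/2 - 3*sqrt(6)*cos(124/3)/2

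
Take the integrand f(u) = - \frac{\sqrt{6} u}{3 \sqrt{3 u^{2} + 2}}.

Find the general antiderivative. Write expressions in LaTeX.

F(u) = - \frac{2 \sqrt{\frac{u^{2}}{2} + \frac{1}{3}}}{3} + C

The substitution w = \frac{u^{2}}{2} + \frac{1}{3} works: f is exactly (dF/dw)*(dw/du) for that inner function.
Check: d/du[- \frac{2 \sqrt{\frac{u^{2}}{2} + \frac{1}{3}}}{3}] = - \frac{\sqrt{6} u}{3 \sqrt{3 u^{2} + 2}} = f(u).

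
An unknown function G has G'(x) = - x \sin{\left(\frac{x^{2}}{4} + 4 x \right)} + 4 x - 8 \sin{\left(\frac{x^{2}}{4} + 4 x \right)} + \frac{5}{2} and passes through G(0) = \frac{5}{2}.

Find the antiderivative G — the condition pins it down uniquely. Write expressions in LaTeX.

G(x) = 2 x^{2} + \frac{5 x}{2} + 2 \cos{\left(\frac{x^{2}}{4} + 4 x \right)} + \frac{1}{2}

Integrate term by term and add the pieces.
A general antiderivative is 2 x^{2} + \frac{5 x}{2} + 2 \cos{\left(\frac{x^{2}}{4} + 4 x \right)} - \frac{1}{2} + C.
The condition gives C = \frac{5}{2} - (\frac{3}{2}) = 1.
So G(x) = 2 x^{2} + \frac{5 x}{2} + 2 \cos{\left(\frac{x^{2}}{4} + 4 x \right)} + \frac{1}{2}.
Check: d/dx[2 x^{2} + \frac{5 x}{2} + 2 \cos{\left(\frac{x^{2}}{4} + 4 x \right)} + \frac{1}{2}] = - x \sin{\left(\frac{x^{2}}{4} + 4 x \right)} + 4 x - 8 \sin{\left(\frac{x^{2}}{4} + 4 x \right)} + \frac{5}{2} = G'(x).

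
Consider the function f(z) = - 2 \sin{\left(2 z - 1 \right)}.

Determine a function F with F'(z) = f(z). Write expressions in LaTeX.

An antiderivative is F(z) = \cos{\left(2 z - 1 \right)}.

A first test for any F(z): its z-derivative must equal f(z) identically.
Check: d/dz[\cos{\left(2 z - 1 \right)}] = - 2 \sin{\left(2 z - 1 \right)} = f(z).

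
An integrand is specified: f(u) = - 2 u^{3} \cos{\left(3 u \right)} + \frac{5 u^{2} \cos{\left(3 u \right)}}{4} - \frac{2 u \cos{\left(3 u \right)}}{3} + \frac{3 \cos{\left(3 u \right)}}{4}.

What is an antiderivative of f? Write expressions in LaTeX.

An antiderivative is F(u) = - \frac{2 u^{3} \sin{\left(3 u \right)}}{3} + \frac{5 u^{2} \sin{\left(3 u \right)}}{12} - \frac{2 u^{2} \cos{\left(3 u \right)}}{3} + \frac{2 u \sin{\left(3 u \right)}}{9} + \frac{5 u \cos{\left(3 u \right)}}{18} + \frac{17 \sin{\left(3 u \right)}}{108} + \frac{2 \cos{\left(3 u \right)}}{27}.

Integrate term by term and add the pieces.
Check: d/du[- \frac{2 u^{3} \sin{\left(3 u \right)}}{3} + \frac{5 u^{2} \sin{\left(3 u \right)}}{12} - \frac{2 u^{2} \cos{\left(3 u \right)}}{3} + \frac{2 u \sin{\left(3 u \right)}}{9} + \frac{5 u \cos{\left(3 u \right)}}{18} + \frac{17 \sin{\left(3 u \right)}}{108} + \frac{2 \cos{\left(3 u \right)}}{27}] = - 2 u^{3} \cos{\left(3 u \right)} + \frac{5 u^{2} \cos{\left(3 u \right)}}{4} - \frac{2 u \cos{\left(3 u \right)}}{3} + \frac{3 \cos{\left(3 u \right)}}{4} = f(u).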